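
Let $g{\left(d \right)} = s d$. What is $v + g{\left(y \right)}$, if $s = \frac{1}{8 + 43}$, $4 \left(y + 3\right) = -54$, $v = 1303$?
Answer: $\frac{44291}{34} \approx 1302.7$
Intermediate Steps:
$y = - \frac{33}{2}$ ($y = -3 + \frac{1}{4} \left(-54\right) = -3 - \frac{27}{2} = - \frac{33}{2} \approx -16.5$)
$s = \frac{1}{51} \approx 0.019608$
$g{\left(d \right)} = \frac{d}{51}$
$v + g{\left(y \right)} = 1303 + \frac{1}{51} \left(- \frac{33}{2}\right) = 1303 - \frac{11}{34} = \frac{44291}{34}$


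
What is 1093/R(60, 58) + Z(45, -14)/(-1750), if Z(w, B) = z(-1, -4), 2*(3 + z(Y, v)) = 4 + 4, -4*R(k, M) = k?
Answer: -382553/5250 ≈ -72.867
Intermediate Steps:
R(k, M) = -k/4
z(Y, v) = 1 (z(Y, v) = -3 + (4 + 4)/2 = -3 + (½)*8 = -3 + 4 = 1)
Z(w, B) = 1
1093/R(60, 58) + Z(45, -14)/(-1750) = 1093/((-¼*60)) + 1/(-1750) = 1093/(-15) + 1*(-1/1750) = 1093*(-1/15) - 1/1750 = -1093/15 - 1/1750 = -382553/5250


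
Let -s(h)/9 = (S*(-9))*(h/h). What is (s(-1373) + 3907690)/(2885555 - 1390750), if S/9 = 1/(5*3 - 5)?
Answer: 39077629/14948050 ≈ 2.6142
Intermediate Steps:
S = 9/10 (S = 9/(5*3 - 5) = 9/(15 - 5) = 9/10 ≈ 0.90000)
s(h) = 729/10 (s(h) = -9*(9/10)*(-9)*h/h = -(-729)/10 = -9*(-81/10) = 729/10)
(s(-1373) + 3907690)/(2885555 - 1390750) = (729/10 + 3907690)/(2885555 - 1390750) = (39077629/10)/1494805 = (39077629/10)*(1/1494805) = 39077629/14948050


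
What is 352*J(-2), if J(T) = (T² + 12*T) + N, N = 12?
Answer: -2816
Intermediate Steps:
J(T) = 12 + T² + 12*T (J(T) = (T² + 12*T) + 12 = 12 + T² + 12*T)
352*J(-2) = 352*(12 + (-2)² + 12*(-2)) = 352*(12 + 4 - 24) = 352*(-8) = -2816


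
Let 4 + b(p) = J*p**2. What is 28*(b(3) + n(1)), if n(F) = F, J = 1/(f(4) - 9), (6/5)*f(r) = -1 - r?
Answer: -8148/79 ≈ -103.14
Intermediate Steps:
f(r) = -5/6 - 5*r/6 (f(r) = 5*(-1 - r)/6 = -5/6 - 5*r/6)
J = -6/79 (J = 1/((-5/6 - 5/6*4) - 9) = 1/((-5/6 - 10/3) - 9) = 1/(-25/6 - 9) = 1/(-79/6) = -6/79 ≈ -0.075949)
b(p) = -4 - 6*p**2/79
28*(b(3) + n(1)) = 28*((-4 - 6/79*3**2) + 1) = 28*((-4 - 6/79*9) + 1) = 28*((-4 - 54/79) + 1) = 28*(-370/79 + 1) = 28*(-291/79) = -8148/79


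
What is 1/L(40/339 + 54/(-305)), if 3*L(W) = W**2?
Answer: 32071578075/37283236 ≈ 860.21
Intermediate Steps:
L(W) = W**2/3
1/L(40/339 + 54/(-305)) = 1/((40/339 + 54/(-305))**2/3) = 1/((40*(1/339) + 54*(-1/305))**2/3) = 1/((40/339 - 54/305)**2/3) = 1/((-6106/103395)**2/3) = 1/((1/3)*(37283236/10690526025)) = 1/(37283236/32071578075) = 32071578075/37283236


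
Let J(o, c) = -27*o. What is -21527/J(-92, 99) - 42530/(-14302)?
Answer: -101117317/17763084 ≈ -5.6926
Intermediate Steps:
-21527/J(-92, 99) - 42530/(-14302) = -21527/((-27*(-92))) - 42530/(-14302) = -21527/2484 - 42530*(-1/14302) = -21527*1/2484 + 21265/7151 = -21527/2484 + 21265/7151 = -101117317/17763084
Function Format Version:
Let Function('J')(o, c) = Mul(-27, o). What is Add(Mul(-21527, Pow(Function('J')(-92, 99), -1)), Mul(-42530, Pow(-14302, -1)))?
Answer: Rational(-101117317, 17763084) ≈ -5.6926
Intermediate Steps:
Add(Mul(-21527, Pow(Function('J')(-92, 99), -1)), Mul(-42530, Pow(-14302, -1))) = Add(Mul(-21527, Pow(Mul(-27, -92), -1)), Mul(-42530, Pow(-14302, -1))) = Add(Mul(-21527, Pow(2484, -1)), Mul(-42530, Rational(-1, 14302))) = Add(Mul(-21527, Rational(1, 2484)), Rational(21265, 7151)) = Add(Rational(-21527, 2484), Rational(21265, 7151)) = Rational(-101117317, 17763084)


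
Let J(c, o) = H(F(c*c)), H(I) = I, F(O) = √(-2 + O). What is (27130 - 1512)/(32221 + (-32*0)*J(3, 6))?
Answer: 25618/32221 ≈ 0.79507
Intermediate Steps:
J(c, o) = √(-2 + c²) (J(c, o) = √(-2 + c*c) = √(-2 + c²))
(27130 - 1512)/(32221 + (-32*0)*J(3, 6)) = (27130 - 1512)/(32221 + (-32*0)*√(-2 + 3²)) = 25618/(32221 + 0*√(-2 + 9)) = 25618/(32221 + 0*√7) = 25618/(32221 + 0) = 25618/32221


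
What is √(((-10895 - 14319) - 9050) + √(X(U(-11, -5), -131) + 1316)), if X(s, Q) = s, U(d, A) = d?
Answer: √(-34264 + 3*√145) ≈ 185.01*I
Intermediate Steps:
√(((-10895 - 14319) - 9050) + √(X(U(-11, -5), -131) + 1316)) = √(((-10895 - 14319) - 9050) + √(-11 + 1316)) = √((-25214 - 9050) + √1305) = √(-34264 + 3*√145)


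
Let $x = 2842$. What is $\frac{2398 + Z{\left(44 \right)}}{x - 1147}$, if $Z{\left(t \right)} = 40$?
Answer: $\frac{2438}{1695} \approx 1.4383$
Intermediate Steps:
$\frac{2398 + Z{\left(44 \right)}}{x - 1147} = \frac{2398 + 40}{2842 - 1147} = \frac{2438}{1695}$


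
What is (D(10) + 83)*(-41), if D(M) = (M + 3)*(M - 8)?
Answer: -4469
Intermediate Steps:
D(M) = (-8 + M)*(3 + M) (D(M) = (3 + M)*(-8 + M) = (-8 + M)*(3 + M))
(D(10) + 83)*(-41) = ((-24 + 10² - 5*10) + 83)*(-41) = ((-24 + 100 - 50) + 83)*(-41) = (26 + 83)*(-41) = 109*(-41) = -4469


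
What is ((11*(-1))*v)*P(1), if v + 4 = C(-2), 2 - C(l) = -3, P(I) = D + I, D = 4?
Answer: -55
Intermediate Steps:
P(I) = 4 + I
C(l) = 5 (C(l) = 2 - 1*(-3) = 2 + 3 = 5)
v = 1 (v = -4 + 5 = 1)
((11*(-1))*v)*P(1) = ((11*(-1))*1)*(4 + 1) = -11*1*5 = -11*5 = -55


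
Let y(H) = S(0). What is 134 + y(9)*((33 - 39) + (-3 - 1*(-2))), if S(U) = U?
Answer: 134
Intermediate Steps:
y(H) = 0
134 + y(9)*((33 - 39) + (-3 - 1*(-2))) = 134 + 0*((33 - 39) + (-3 - 1*(-2))) = 134 + 0*(-6 + (-3 + 2)) = 134 + 0*(-6 - 1) = 134 + 0*(-7) = 134 + 0 = 134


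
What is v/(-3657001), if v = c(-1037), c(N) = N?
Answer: 1037/3657001 ≈ 0.00028357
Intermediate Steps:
v = -1037
v/(-3657001) = -1037/(-3657001) = -1037*(-1/3657001) = 1037/3657001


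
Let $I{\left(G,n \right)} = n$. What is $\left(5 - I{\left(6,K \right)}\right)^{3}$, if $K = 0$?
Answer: $125$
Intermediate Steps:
$\left(5 - I{\left(6,K \right)}\right)^{3} = \left(5 - 0\right)^{3} = \left(5 + 0\right)^{3} = 5^{3} = 125$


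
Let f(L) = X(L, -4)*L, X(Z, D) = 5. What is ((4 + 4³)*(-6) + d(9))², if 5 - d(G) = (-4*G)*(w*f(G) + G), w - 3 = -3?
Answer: 6241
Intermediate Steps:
w = 0 (w = 3 - 3 = 0)
f(L) = 5*L
d(G) = 5 + 4*G² (d(G) = 5 - (-4*G)*(0*(5*G) + G) = 5 - (-4*G)*(0 + G) = 5 - (-4*G)*G = 5 - (-4)*G² = 5 + 4*G²)
((4 + 4³)*(-6) + d(9))² = ((4 + 4³)*(-6) + (5 + 4*9²))² = ((4 + 64)*(-6) + (5 + 4*81))² = (68*(-6) + (5 + 324))² = (-408 + 329)² = (-79)² = 6241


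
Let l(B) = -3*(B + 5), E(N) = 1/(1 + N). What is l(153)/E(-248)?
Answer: 117078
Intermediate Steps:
l(B) = -15 - 3*B (l(B) = -3*(5 + B) = -15 - 3*B)
l(153)/E(-248) = (-15 - 3*153)/(1/(1 - 248)) = (-15 - 459)/(1/(-247)) = -474/(-1/247) = -474*(-247) = 117078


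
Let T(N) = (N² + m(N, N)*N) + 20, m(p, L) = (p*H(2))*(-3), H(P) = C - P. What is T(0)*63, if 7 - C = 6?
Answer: 1260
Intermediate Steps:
C = 1 (C = 7 - 1*6 = 7 - 6 = 1)
H(P) = 1 - P
m(p, L) = 3*p (m(p, L) = (p*(1 - 1*2))*(-3) = (p*(1 - 2))*(-3) = (p*(-1))*(-3) = -p*(-3) = 3*p)
T(N) = 20 + 4*N² (T(N) = (N² + (3*N)*N) + 20 = (N² + 3*N²) + 20 = 4*N² + 20 = 20 + 4*N²)
T(0)*63 = (20 + 4*0²)*63 = (20 + 4*0)*63 = (20 + 0)*63 = 20*63 = 1260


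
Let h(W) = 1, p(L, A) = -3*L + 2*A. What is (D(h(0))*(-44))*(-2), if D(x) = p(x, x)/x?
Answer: -88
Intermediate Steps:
D(x) = -1 (D(x) = (-3*x + 2*x)/x = (-x)/x = -1)
(D(h(0))*(-44))*(-2) = -1*(-44)*(-2) = 44*(-2) = -88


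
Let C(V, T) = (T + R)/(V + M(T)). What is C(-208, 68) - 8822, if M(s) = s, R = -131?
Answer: -176431/20 ≈ -8821.5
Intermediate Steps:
C(V, T) = (-131 + T)/(T + V) (C(V, T) = (T - 131)/(V + T) = (-131 + T)/(T + V))
C(-208, 68) - 8822 = (-131 + 68)/(68 - 208) - 8822 = -63/(-140) - 8822 = -1/140*(-63) - 8822 = 9/20 - 8822 = -176431/20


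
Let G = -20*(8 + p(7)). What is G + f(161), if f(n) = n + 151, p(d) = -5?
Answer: 252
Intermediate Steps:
f(n) = 151 + n
G = -60 (G = -20*(8 - 5) = -20*3 = -60)
G + f(161) = -60 + (151 + 161) = -60 + 312 = 252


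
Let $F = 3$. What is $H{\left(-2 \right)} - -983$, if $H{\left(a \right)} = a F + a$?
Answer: $975$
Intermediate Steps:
$H{\left(a \right)} = 4 a$ ($H{\left(a \right)} = a 3 + a = 3 a + a = 4 a$)
$H{\left(-2 \right)} - -983 = 4 \left(-2\right) - -983 = -8 + 983 = 975$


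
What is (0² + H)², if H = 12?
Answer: 144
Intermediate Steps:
(0² + H)² = (0² + 12)² = (0 + 12)² = 12² = 144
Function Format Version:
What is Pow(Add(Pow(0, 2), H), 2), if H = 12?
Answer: 144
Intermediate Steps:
Pow(Add(Pow(0, 2), H), 2) = Pow(Add(Pow(0, 2), 12), 2) = Pow(Add(0, 12), 2) = Pow(12, 2) = 144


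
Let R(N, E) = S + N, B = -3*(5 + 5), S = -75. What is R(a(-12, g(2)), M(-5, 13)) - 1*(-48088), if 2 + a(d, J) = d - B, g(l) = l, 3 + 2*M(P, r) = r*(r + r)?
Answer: 48029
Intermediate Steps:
B = -30 (B = -3*10 = -30)
M(P, r) = -3/2 + r² (M(P, r) = -3/2 + (r*(r + r))/2 = -3/2 + (r*(2*r))/2 = -3/2 + (2*r²)/2 = -3/2 + r²)
a(d, J) = 28 + d (a(d, J) = -2 + (d - 1*(-30)) = -2 + (d + 30) = -2 + (30 + d) = 28 + d)
R(N, E) = -75 + N
R(a(-12, g(2)), M(-5, 13)) - 1*(-48088) = (-75 + (28 - 12)) - 1*(-48088) = (-75 + 16) + 48088 = -59 + 48088 = 48029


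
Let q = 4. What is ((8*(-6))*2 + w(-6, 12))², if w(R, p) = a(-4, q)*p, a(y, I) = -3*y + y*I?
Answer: 20736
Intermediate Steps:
a(y, I) = -3*y + I*y
w(R, p) = -4*p (w(R, p) = (-4*(-3 + 4))*p = (-4*1)*p = -4*p)
((8*(-6))*2 + w(-6, 12))² = ((8*(-6))*2 - 4*12)² = (-48*2 - 48)² = (-96 - 48)² = (-144)² = 20736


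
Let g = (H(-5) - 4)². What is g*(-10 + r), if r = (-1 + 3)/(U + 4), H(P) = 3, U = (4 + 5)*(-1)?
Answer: -52/5 ≈ -10.400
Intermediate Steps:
U = -9 (U = 9*(-1) = -9)
g = 1 (g = (3 - 4)² = (-1)² = 1)
r = -⅖ (r = (-1 + 3)/(-9 + 4) = 2/(-5) = 2*(-⅕) = -⅖ ≈ -0.40000)
g*(-10 + r) = 1*(-10 - ⅖) = 1*(-52/5) = -52/5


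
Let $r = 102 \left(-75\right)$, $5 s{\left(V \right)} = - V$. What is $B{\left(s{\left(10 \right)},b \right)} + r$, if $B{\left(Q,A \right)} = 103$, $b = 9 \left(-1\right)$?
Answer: $-7547$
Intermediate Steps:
$s{\left(V \right)} = - \frac{V}{5}$ ($s{\left(V \right)} = \frac{\left(-1\right) V}{5} = - \frac{V}{5}$)
$r = -7650$
$b = -9$
$B{\left(s{\left(10 \right)},b \right)} + r = 103 - 7650 = -7547$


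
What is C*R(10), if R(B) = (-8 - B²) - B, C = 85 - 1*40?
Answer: -5310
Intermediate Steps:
C = 45 (C = 85 - 40 = 45)
R(B) = -8 - B - B²
C*R(10) = 45*(-8 - 1*10 - 1*10²) = 45*(-8 - 10 - 1*100) = 45*(-8 - 10 - 100) = 45*(-118) = -5310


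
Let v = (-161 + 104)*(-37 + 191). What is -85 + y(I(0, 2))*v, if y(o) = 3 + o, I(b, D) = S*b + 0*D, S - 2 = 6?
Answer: -26419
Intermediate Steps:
S = 8 (S = 2 + 6 = 8)
I(b, D) = 8*b (I(b, D) = 8*b + 0*D = 8*b + 0 = 8*b)
v = -8778 (v = -57*154 = -8778)
-85 + y(I(0, 2))*v = -85 + (3 + 8*0)*(-8778) = -85 + (3 + 0)*(-8778) = -85 + 3*(-8778) = -85 - 26334 = -26419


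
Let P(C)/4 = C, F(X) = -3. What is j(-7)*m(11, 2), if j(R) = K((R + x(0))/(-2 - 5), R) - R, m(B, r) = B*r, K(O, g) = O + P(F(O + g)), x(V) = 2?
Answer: -660/7 ≈ -94.286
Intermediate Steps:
P(C) = 4*C
K(O, g) = -12 + O (K(O, g) = O + 4*(-3) = O - 12 = -12 + O)
j(R) = -86/7 - 8*R/7 (j(R) = (-12 + (R + 2)/(-2 - 5)) - R = (-12 + (2 + R)/(-7)) - R = (-12 + (2 + R)*(-1/7)) - R = (-12 + (-2/7 - R/7)) - R = (-86/7 - R/7) - R = -86/7 - 8*R/7)
j(-7)*m(11, 2) = (-86/7 - 8/7*(-7))*(11*2) = (-86/7 + 8)*22 = -30/7*22 = -660/7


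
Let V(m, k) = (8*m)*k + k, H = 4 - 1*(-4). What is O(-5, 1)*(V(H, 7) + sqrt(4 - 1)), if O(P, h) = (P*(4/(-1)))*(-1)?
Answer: -9100 - 20*sqrt(3) ≈ -9134.6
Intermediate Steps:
O(P, h) = 4*P (O(P, h) = (P*(4*(-1)))*(-1) = (P*(-4))*(-1) = -4*P*(-1) = 4*P)
H = 8 (H = 4 + 4 = 8)
V(m, k) = k + 8*k*m (V(m, k) = 8*k*m + k = k + 8*k*m)
O(-5, 1)*(V(H, 7) + sqrt(4 - 1)) = (4*(-5))*(7*(1 + 8*8) + sqrt(4 - 1)) = -20*(7*(1 + 64) + sqrt(3)) = -20*(7*65 + sqrt(3)) = -20*(455 + sqrt(3)) = -9100 - 20*sqrt(3)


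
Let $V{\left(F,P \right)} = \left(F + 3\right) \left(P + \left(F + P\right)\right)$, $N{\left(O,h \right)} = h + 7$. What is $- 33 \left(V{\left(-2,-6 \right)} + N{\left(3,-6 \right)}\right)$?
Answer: $429$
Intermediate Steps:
$N{\left(O,h \right)} = 7 + h$
$V{\left(F,P \right)} = \left(3 + F\right) \left(F + 2 P\right)$
$- 33 \left(V{\left(-2,-6 \right)} + N{\left(3,-6 \right)}\right) = - 33 \left(\left(\left(-2\right)^{2} + 3 \left(-2\right) + 6 \left(-6\right) + 2 \left(-2\right) \left(-6\right)\right) + \left(7 - 6\right)\right) = - 33 \left(\left(4 - 6 - 36 + 24\right) + 1\right) = - 33 \left(-14 + 1\right) = \left(-33\right) \left(-13\right) = 429$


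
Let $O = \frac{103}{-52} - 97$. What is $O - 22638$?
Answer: $- \frac{1182323}{52} \approx -22737.0$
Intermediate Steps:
$O = - \frac{5147}{52}$ ($O = 103 \left(- \frac{1}{52}\right) - 97 = - \frac{103}{52} - 97 = - \frac{5147}{52} \approx -98.981$)
$O - 22638 = - \frac{5147}{52} - 22638 = - \frac{1182323}{52}$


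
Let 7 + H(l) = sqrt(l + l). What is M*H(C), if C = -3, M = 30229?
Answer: -211603 + 30229*I*sqrt(6) ≈ -2.116e+5 + 74046.0*I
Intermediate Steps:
H(l) = -7 + sqrt(2)*sqrt(l) (H(l) = -7 + sqrt(l + l) = -7 + sqrt(2*l) = -7 + sqrt(2)*sqrt(l))
M*H(C) = 30229*(-7 + sqrt(2)*sqrt(-3)) = 30229*(-7 + sqrt(2)*(I*sqrt(3))) = 30229*(-7 + I*sqrt(6)) = -211603 + 30229*I*sqrt(6)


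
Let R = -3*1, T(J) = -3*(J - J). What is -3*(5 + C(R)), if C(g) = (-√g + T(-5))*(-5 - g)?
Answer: -15 - 6*I*√3 ≈ -15.0 - 10.392*I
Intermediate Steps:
T(J) = 0 (T(J) = -3*0 = 0)
R = -3
C(g) = -√g*(-5 - g) (C(g) = (-√g + 0)*(-5 - g) = (-√g)*(-5 - g) = -√g*(-5 - g))
-3*(5 + C(R)) = -3*(5 + √(-3)*(5 - 3)) = -3*(5 + (I*√3)*2) = -3*(5 + 2*I*√3) = -15 - 6*I*√3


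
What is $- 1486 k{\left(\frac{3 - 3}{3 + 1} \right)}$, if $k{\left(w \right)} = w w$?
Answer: $0$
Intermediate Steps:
$k{\left(w \right)} = w^{2}$
$- 1486 k{\left(\frac{3 - 3}{3 + 1} \right)} = - 1486 \left(\frac{3 - 3}{3 + 1}\right)^{2} = - 1486 \left(\frac{0}{4}\right)^{2} = - 1486 \left(0 \cdot \frac{1}{4}\right)^{2} = - 1486 \cdot 0^{2} = \left(-1486\right) 0 = 0$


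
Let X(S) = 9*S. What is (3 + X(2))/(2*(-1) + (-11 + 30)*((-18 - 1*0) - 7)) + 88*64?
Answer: 895481/159 ≈ 5632.0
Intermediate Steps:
(3 + X(2))/(2*(-1) + (-11 + 30)*((-18 - 1*0) - 7)) + 88*64 = (3 + 9*2)/(2*(-1) + (-11 + 30)*((-18 - 1*0) - 7)) + 88*64 = (3 + 18)/(-2 + 19*((-18 + 0) - 7)) + 5632 = 21/(-2 + 19*(-18 - 7)) + 5632 = 21/(-2 + 19*(-25)) + 5632 = 21/(-2 - 475) + 5632 = 21/(-477) + 5632 = 21*(-1/477) + 5632 = -7/159 + 5632 = 895481/159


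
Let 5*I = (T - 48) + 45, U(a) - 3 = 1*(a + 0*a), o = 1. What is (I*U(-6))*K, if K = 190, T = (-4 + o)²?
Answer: -684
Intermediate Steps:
T = 9 (T = (-4 + 1)² = (-3)² = 9)
U(a) = 3 + a (U(a) = 3 + 1*(a + 0*a) = 3 + 1*(a + 0) = 3 + 1*a = 3 + a)
I = 6/5 (I = ((9 - 48) + 45)/5 = (-39 + 45)/5 = (⅕)*6 = 6/5 ≈ 1.2000)
(I*U(-6))*K = (6*(3 - 6)/5)*190 = ((6/5)*(-3))*190 = -18/5*190 = -684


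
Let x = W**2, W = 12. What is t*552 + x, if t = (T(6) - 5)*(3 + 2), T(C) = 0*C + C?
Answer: 2904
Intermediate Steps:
x = 144 (x = 12**2 = 144)
T(C) = C (T(C) = 0 + C = C)
t = 5 (t = (6 - 5)*(3 + 2) = 1*5 = 5)
t*552 + x = 5*552 + 144 = 2760 + 144 = 2904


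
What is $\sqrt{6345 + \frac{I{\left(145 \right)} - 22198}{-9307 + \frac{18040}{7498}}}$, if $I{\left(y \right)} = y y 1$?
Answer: $\frac{2 \sqrt{214468489496019641}}{11627641} \approx 79.656$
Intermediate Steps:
$I{\left(y \right)} = y^{2}$ ($I{\left(y \right)} = y^{2} \cdot 1 = y^{2}$)
$\sqrt{6345 + \frac{I{\left(145 \right)} - 22198}{-9307 + \frac{18040}{7498}}} = \sqrt{6345 + \frac{145^{2} - 22198}{-9307 + \frac{18040}{7498}}} = \sqrt{6345 + \frac{21025 - 22198}{-9307 + 18040 \cdot \frac{1}{7498}}} = \sqrt{6345 - \frac{1173}{-9307 + \frac{9020}{3749}}} = \sqrt{6345 - \frac{1173}{- \frac{34882923}{3749}}} = \sqrt{6345 - - \frac{1465859}{11627641}} = \sqrt{6345 + \frac{1465859}{11627641}} = \sqrt{\frac{73778848004}{11627641}} = \frac{2 \sqrt{214468489496019641}}{11627641}$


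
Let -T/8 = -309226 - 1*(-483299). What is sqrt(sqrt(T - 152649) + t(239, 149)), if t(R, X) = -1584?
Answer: sqrt(-1584 + I*sqrt(1545233)) ≈ 14.655 + 42.412*I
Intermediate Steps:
T = -1392584 (T = -8*(-309226 - 1*(-483299)) = -8*(-309226 + 483299) = -8*174073 = -1392584)
sqrt(sqrt(T - 152649) + t(239, 149)) = sqrt(sqrt(-1392584 - 152649) - 1584) = sqrt(sqrt(-1545233) - 1584) = sqrt(I*sqrt(1545233) - 1584) = sqrt(-1584 + I*sqrt(1545233))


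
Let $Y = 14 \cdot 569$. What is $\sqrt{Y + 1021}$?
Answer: $\sqrt{8987} \approx 94.8$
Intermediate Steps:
$Y = 7966$
$\sqrt{Y + 1021} = \sqrt{7966 + 1021} = \sqrt{8987}$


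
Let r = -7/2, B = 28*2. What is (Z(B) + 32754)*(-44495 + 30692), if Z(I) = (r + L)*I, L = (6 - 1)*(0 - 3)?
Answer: -437803554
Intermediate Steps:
B = 56
r = -7/2 (r = -7*½ = -7/2 ≈ -3.5000)
L = -15 (L = 5*(-3) = -15)
Z(I) = -37*I/2 (Z(I) = (-7/2 - 15)*I = -37*I/2)
(Z(B) + 32754)*(-44495 + 30692) = (-37/2*56 + 32754)*(-44495 + 30692) = (-1036 + 32754)*(-13803) = 31718*(-13803) = -437803554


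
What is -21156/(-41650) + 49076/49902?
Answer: 774935528/519604575 ≈ 1.4914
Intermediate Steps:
-21156/(-41650) + 49076/49902 = -21156*(-1/41650) + 49076*(1/49902) = 10578/20825 + 24538/24951 = 774935528/519604575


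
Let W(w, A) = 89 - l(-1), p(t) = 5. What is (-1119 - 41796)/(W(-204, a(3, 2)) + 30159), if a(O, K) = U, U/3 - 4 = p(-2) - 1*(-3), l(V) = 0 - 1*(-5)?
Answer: -14305/10081 ≈ -1.4190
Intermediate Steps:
l(V) = 5 (l(V) = 0 + 5 = 5)
U = 36 (U = 12 + 3*(5 - 1*(-3)) = 12 + 3*(5 + 3) = 12 + 3*8 = 12 + 24 = 36)
a(O, K) = 36
W(w, A) = 84 (W(w, A) = 89 - 1*5 = 89 - 5 = 84)
(-1119 - 41796)/(W(-204, a(3, 2)) + 30159) = (-1119 - 41796)/(84 + 30159) = -42915/30243 = -42915*1/30243 = -14305/10081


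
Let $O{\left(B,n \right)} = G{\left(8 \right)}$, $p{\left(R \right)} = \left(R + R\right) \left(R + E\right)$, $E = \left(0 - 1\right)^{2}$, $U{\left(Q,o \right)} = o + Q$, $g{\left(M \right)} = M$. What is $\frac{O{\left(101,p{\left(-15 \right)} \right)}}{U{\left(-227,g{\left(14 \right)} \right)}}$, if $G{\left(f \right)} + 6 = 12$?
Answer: $- \frac{2}{71} \approx -0.028169$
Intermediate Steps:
$G{\left(f \right)} = 6$ ($G{\left(f \right)} = -6 + 12 = 6$)
$U{\left(Q,o \right)} = Q + o$
$E = 1$ ($E = \left(-1\right)^{2} = 1$)
$p{\left(R \right)} = 2 R \left(1 + R\right)$ ($p{\left(R \right)} = \left(R + R\right) \left(R + 1\right) = 2 R \left(1 + R\right)$)
$O{\left(B,n \right)} = 6$
$\frac{O{\left(101,p{\left(-15 \right)} \right)}}{U{\left(-227,g{\left(14 \right)} \right)}} = \frac{6}{-227 + 14} = \frac{6}{-213} = 6 \left(- \frac{1}{213}\right) = - \frac{2}{71}$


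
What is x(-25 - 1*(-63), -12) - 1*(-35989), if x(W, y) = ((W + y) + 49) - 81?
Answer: 35983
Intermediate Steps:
x(W, y) = -32 + W + y (x(W, y) = (49 + W + y) - 81 = -32 + W + y)
x(-25 - 1*(-63), -12) - 1*(-35989) = (-32 + (-25 - 1*(-63)) - 12) - 1*(-35989) = (-32 + (-25 + 63) - 12) + 35989 = (-32 + 38 - 12) + 35989 = -6 + 35989 = 35983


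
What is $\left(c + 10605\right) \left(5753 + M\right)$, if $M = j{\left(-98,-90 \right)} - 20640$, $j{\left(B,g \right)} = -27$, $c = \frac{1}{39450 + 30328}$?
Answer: $- \frac{5518147867787}{34889} \approx -1.5816 \cdot 10^{8}$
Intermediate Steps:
$c = \frac{1}{69778} \approx 1.4331 \cdot 10^{-5}$
$M = -20667$ ($M = -27 - 20640 = -20667$)
$\left(c + 10605\right) \left(5753 + M\right) = \left(\frac{1}{69778} + 10605\right) \left(5753 - 20667\right) = \frac{739995691}{69778} \left(-14914\right) = - \frac{5518147867787}{34889}$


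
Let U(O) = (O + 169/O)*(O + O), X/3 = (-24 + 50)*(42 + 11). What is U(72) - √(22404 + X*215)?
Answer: 10706 - 3*√101246 ≈ 9751.4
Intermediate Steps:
X = 4134 (X = 3*((-24 + 50)*(42 + 11)) = 3*(26*53) = 3*1378 = 4134)
U(O) = 2*O*(O + 169/O) (U(O) = (O + 169/O)*(2*O) = 2*O*(O + 169/O))
U(72) - √(22404 + X*215) = (338 + 2*72²) - √(22404 + 4134*215) = (338 + 2*5184) - √(22404 + 888810) = (338 + 10368) - √911214 = 10706 - 3*√101246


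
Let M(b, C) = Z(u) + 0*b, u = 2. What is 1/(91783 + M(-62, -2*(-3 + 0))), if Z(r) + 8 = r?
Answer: 1/91777 ≈ 1.0896e-5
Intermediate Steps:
Z(r) = -8 + r
M(b, C) = -6 (M(b, C) = (-8 + 2) + 0*b = -6 + 0 = -6)
1/(91783 + M(-62, -2*(-3 + 0))) = 1/(91783 - 6) = 1/91777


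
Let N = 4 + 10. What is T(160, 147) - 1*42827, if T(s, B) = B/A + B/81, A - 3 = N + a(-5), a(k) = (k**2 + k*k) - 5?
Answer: -71685391/1674 ≈ -42823.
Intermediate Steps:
N = 14
a(k) = -5 + 2*k**2 (a(k) = (k**2 + k**2) - 5 = 2*k**2 - 5 = -5 + 2*k**2)
A = 62 (A = 3 + (14 + (-5 + 2*(-5)**2)) = 3 + (14 + (-5 + 2*25)) = 3 + (14 + (-5 + 50)) = 3 + (14 + 45) = 3 + 59 = 62)
T(s, B) = 143*B/5022 (T(s, B) = B/62 + B/81 = 143*B/5022)
T(160, 147) - 1*42827 = (143/5022)*147 - 1*42827 = 7007/1674 - 42827 = -71685391/1674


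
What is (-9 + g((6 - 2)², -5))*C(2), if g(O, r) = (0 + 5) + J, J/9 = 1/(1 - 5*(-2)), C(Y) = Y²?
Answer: -140/11 ≈ -12.727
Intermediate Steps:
J = 9/11 (J = 9/(1 - 5*(-2)) = 9/(1 + 10) = 9/11 ≈ 0.81818)
g(O, r) = 64/11 (g(O, r) = (0 + 5) + 9/11 = 5 + 9/11 = 64/11)
(-9 + g((6 - 2)², -5))*C(2) = (-9 + 64/11)*2² = -35/11*4 = -140/11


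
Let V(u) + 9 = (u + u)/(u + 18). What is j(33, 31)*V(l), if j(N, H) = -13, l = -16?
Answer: 325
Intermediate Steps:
V(u) = -9 + 2*u/(18 + u) (V(u) = -9 + (u + u)/(u + 18) = -9 + (2*u)/(18 + u) = -9 + 2*u/(18 + u))
j(33, 31)*V(l) = -13*(-162 - 7*(-16))/(18 - 16) = -13*(-162 + 112)/2 = -13*(-50)/2 = -13*(-25) = 325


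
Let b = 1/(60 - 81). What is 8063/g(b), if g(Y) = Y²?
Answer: 3555783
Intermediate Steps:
b = -1/21 (b = 1/(-21) = -1/21 ≈ -0.047619)
8063/g(b) = 8063/((-1/21)²) = 8063/(1/441) = 8063*441 = 3555783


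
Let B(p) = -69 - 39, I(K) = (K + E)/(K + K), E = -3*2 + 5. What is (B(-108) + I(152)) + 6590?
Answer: 1970679/304 ≈ 6482.5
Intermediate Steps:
E = -1 (E = -6 + 5 = -1)
I(K) = (-1 + K)/(2*K) (I(K) = (K - 1)/(K + K) = (-1 + K)/((2*K)) = (-1 + K)*(1/(2*K)) = (-1 + K)/(2*K))
B(p) = -108
(B(-108) + I(152)) + 6590 = (-108 + (1/2)*(-1 + 152)/152) + 6590 = (-108 + (1/2)*(1/152)*151) + 6590 = (-108 + 151/304) + 6590 = -32681/304 + 6590 = 1970679/304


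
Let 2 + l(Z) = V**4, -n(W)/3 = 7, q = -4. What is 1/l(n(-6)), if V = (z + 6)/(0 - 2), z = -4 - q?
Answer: 1/79 ≈ 0.012658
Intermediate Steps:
z = 0 (z = -4 - 1*(-4) = -4 + 4 = 0)
n(W) = -21 (n(W) = -3*7 = -21)
V = -3 (V = (0 + 6)/(0 - 2) = 6/(-2) = 6*(-1/2) = -3)
l(Z) = 79 (l(Z) = -2 + (-3)**4 = -2 + 81 = 79)
1/l(n(-6)) = 1/79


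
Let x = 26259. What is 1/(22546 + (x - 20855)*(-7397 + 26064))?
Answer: 1/100899014 ≈ 9.9109e-9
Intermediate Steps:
1/(22546 + (x - 20855)*(-7397 + 26064)) = 1/(22546 + (26259 - 20855)*(-7397 + 26064)) = 1/(22546 + 5404*18667) = 1/(22546 + 100876468) = 1/100899014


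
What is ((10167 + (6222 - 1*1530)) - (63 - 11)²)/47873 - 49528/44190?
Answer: -916962247/1057753935 ≈ -0.86690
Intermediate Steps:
((10167 + (6222 - 1*1530)) - (63 - 11)²)/47873 - 49528/44190 = ((10167 + (6222 - 1530)) - 1*52²)*(1/47873) - 49528*1/44190 = ((10167 + 4692) - 1*2704)*(1/47873) - 24764/22095 = (14859 - 2704)*(1/47873) - 24764/22095 = 12155*(1/47873) - 24764/22095 = 12155/47873 - 24764/22095 = -916962247/1057753935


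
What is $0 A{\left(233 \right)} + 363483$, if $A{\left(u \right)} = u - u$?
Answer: $363483$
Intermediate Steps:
$A{\left(u \right)} = 0$
$0 A{\left(233 \right)} + 363483 = 0 \cdot 0 + 363483 = 0 + 363483 = 363483$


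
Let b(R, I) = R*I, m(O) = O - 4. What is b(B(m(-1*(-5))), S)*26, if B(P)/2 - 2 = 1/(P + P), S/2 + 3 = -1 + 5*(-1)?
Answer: -2340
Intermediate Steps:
m(O) = -4 + O
S = -18 (S = -6 + 2*(-1 + 5*(-1)) = -6 + 2*(-1 - 5) = -6 + 2*(-6) = -6 - 12 = -18)
B(P) = 4 + 1/P (B(P) = 4 + 2/(P + P) = 4 + 2/((2*P)) = 4 + 2*(1/(2*P)) = 4 + 1/P)
b(R, I) = I*R
b(B(m(-1*(-5))), S)*26 = -18*(4 + 1/(-4 - 1*(-5)))*26 = -18*(4 + 1/(-4 + 5))*26 = -18*(4 + 1/1)*26 = -18*(4 + 1)*26 = -18*5*26 = -90*26 = -2340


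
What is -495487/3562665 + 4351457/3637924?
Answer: 13700239503917/12960704507460 ≈ 1.0571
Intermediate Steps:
-495487/3562665 + 4351457/3637924 = 13700239503917/12960704507460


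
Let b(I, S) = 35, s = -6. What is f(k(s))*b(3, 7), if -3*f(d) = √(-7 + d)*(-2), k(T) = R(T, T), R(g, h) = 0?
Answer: 70*I*√7/3 ≈ 61.734*I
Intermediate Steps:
k(T) = 0
f(d) = 2*√(-7 + d)/3 (f(d) = -√(-7 + d)*(-2)/3 = -(-2)*√(-7 + d)/3 = 2*√(-7 + d)/3)
f(k(s))*b(3, 7) = (2*√(-7 + 0)/3)*35 = (2*√(-7)/3)*35 = (2*(I*√7)/3)*35 = (2*I*√7/3)*35 = 70*I*√7/3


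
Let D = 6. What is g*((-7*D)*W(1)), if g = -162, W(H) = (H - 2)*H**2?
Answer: -6804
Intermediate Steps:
W(H) = H**2*(-2 + H) (W(H) = (-2 + H)*H**2 = H**2*(-2 + H))
g*((-7*D)*W(1)) = -162*(-7*6)*1**2*(-2 + 1) = -(-6804)*1*(-1) = -(-6804)*(-1) = -162*42 = -6804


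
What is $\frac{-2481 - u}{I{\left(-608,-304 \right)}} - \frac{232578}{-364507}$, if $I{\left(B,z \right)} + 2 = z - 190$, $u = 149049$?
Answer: $\frac{27674552199}{90397736} \approx 306.14$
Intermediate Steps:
$I{\left(B,z \right)} = -192 + z$ ($I{\left(B,z \right)} = -2 + \left(z - 190\right) = -2 + \left(-190 + z\right) = -192 + z$)
$\frac{-2481 - u}{I{\left(-608,-304 \right)}} - \frac{232578}{-364507} = \frac{-2481 - 149049}{-192 - 304} - \frac{232578}{-364507} = \frac{-2481 - 149049}{-496} - - \frac{232578}{364507} = \left(-151530\right) \left(- \frac{1}{496}\right) + \frac{232578}{364507} = \frac{75765}{248} + \frac{232578}{364507} = \frac{27674552199}{90397736}$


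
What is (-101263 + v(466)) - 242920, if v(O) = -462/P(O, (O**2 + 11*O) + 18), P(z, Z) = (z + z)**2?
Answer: -149482807327/434312 ≈ -3.4418e+5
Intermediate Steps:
P(z, Z) = 4*z**2 (P(z, Z) = (2*z)**2 = 4*z**2)
v(O) = -231/(2*O**2) (v(O) = -462*1/(4*O**2) = -231/(2*O**2))
(-101263 + v(466)) - 242920 = (-101263 - 231/2/466**2) - 242920 = (-101263 - 231/2*1/217156) - 242920 = (-101263 - 231/434312) - 242920 = -43979736287/434312 - 242920 = -149482807327/434312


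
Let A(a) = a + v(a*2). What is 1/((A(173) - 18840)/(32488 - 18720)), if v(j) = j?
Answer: -13768/18321 ≈ -0.75149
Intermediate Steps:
A(a) = 3*a (A(a) = a + a*2 = a + 2*a = 3*a)
1/((A(173) - 18840)/(32488 - 18720)) = 1/((3*173 - 18840)/(32488 - 18720)) = 1/((519 - 18840)/13768) = 1/(-18321*1/13768) = 1/(-18321/13768) = -13768/18321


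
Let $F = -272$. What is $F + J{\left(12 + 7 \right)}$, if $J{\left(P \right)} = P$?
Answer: $-253$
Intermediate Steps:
$F + J{\left(12 + 7 \right)} = -272 + \left(12 + 7\right) = -272 + 19 = -253$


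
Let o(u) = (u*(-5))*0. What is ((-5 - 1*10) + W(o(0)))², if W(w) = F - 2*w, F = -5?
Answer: 400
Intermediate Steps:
o(u) = 0 (o(u) = -5*u*0 = 0)
W(w) = -5 - 2*w
((-5 - 1*10) + W(o(0)))² = ((-5 - 1*10) + (-5 - 2*0))² = ((-5 - 10) + (-5 + 0))² = (-15 - 5)² = (-20)² = 400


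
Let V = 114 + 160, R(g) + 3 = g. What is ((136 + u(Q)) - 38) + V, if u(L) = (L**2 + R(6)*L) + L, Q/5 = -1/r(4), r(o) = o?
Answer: 5897/16 ≈ 368.56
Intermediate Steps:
R(g) = -3 + g
Q = -5/4 (Q = 5*(-1/4) = -5/4 ≈ -1.2500)
V = 274
u(L) = L**2 + 4*L (u(L) = (L**2 + (-3 + 6)*L) + L = (L**2 + 3*L) + L = L**2 + 4*L)
((136 + u(Q)) - 38) + V = ((136 - 5*(4 - 5/4)/4) - 38) + 274 = ((136 - 5/4*11/4) - 38) + 274 = ((136 - 55/16) - 38) + 274 = (2121/16 - 38) + 274 = 1513/16 + 274 = 5897/16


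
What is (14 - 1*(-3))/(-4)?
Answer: -17/4 ≈ -4.2500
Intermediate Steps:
(14 - 1*(-3))/(-4) = (14 + 3)*(-¼) = 17*(-¼) = -17/4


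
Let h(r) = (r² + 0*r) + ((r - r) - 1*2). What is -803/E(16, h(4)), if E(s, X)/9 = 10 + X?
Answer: -803/216 ≈ -3.7176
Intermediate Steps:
h(r) = -2 + r² (h(r) = (r² + 0) + (0 - 2) = r² - 2 = -2 + r²)
E(s, X) = 90 + 9*X (E(s, X) = 9*(10 + X) = 90 + 9*X)
-803/E(16, h(4)) = -803/(90 + 9*(-2 + 4²)) = -803/(90 + 9*(-2 + 16)) = -803/(90 + 9*14) = -803/(90 + 126) = -803/216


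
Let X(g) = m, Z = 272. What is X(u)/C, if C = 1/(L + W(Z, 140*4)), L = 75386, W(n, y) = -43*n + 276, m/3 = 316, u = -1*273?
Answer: 60639768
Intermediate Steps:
u = -273
m = 948 (m = 3*316 = 948)
X(g) = 948
W(n, y) = 276 - 43*n
C = 1/63966 (C = 1/(75386 + (276 - 43*272)) = 1/(75386 + (276 - 11696)) = 1/(75386 - 11420) = 1/63966 ≈ 1.5633e-5)
X(u)/C = 948/(1/63966) = 948*63966 = 60639768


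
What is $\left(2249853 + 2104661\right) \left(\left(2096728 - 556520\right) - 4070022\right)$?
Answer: $-11016110480396$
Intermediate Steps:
$\left(2249853 + 2104661\right) \left(\left(2096728 - 556520\right) - 4070022\right) = 4354514 \left(\left(2096728 - 556520\right) - 4070022\right) = 4354514 \left(1540208 - 4070022\right) = 4354514 \left(-2529814\right) = -11016110480396$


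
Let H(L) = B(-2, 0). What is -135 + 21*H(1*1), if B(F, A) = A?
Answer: -135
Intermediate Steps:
H(L) = 0
-135 + 21*H(1*1) = -135 + 21*0 = -135 + 0 = -135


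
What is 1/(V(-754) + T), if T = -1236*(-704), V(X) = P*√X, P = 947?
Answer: 435072/378913387361 - 947*I*√754/757826774722 ≈ 1.1482e-6 - 3.4314e-8*I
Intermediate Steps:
V(X) = 947*√X
T = 870144
1/(V(-754) + T) = 1/(947*√(-754) + 870144) = 1/(947*(I*√754) + 870144) = 1/(947*I*√754 + 870144) = 1/(870144 + 947*I*√754)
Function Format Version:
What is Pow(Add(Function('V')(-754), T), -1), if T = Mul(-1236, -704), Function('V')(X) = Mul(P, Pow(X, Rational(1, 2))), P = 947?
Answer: Add(Rational(435072, 378913387361), Mul(Rational(-947, 757826774722), I, Pow(754, Rational(1, 2)))) ≈ Add(1.1482e-6, Mul(-3.4314e-8, I))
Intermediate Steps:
Function('V')(X) = Mul(947, Pow(X, Rational(1, 2)))
T = 870144
Pow(Add(Function('V')(-754), T), -1) = Pow(Add(Mul(947, Pow(-754, Rational(1, 2))), 870144), -1) = Pow(Add(Mul(947, Mul(I, Pow(754, Rational(1, 2)))), 870144), -1) = Pow(Add(Mul(947, I, Pow(754, Rational(1, 2))), 870144), -1) = Pow(Add(870144, Mul(947, I, Pow(754, Rational(1, 2)))), -1)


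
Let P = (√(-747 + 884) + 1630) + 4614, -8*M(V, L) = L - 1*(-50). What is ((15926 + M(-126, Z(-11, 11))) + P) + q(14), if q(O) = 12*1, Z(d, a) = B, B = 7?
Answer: 177399/8 + √137 ≈ 22187.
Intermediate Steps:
Z(d, a) = 7
M(V, L) = -25/4 - L/8 (M(V, L) = -(L - 1*(-50))/8 = -(L + 50)/8 = -(50 + L)/8 = -25/4 - L/8)
q(O) = 12
P = 6244 + √137 (P = (√137 + 1630) + 4614 = (1630 + √137) + 4614 = 6244 + √137 ≈ 6255.7)
((15926 + M(-126, Z(-11, 11))) + P) + q(14) = ((15926 + (-25/4 - ⅛*7)) + (6244 + √137)) + 12 = ((15926 + (-25/4 - 7/8)) + (6244 + √137)) + 12 = ((15926 - 57/8) + (6244 + √137)) + 12 = (127351/8 + (6244 + √137)) + 12 = (177303/8 + √137) + 12 = 177399/8 + √137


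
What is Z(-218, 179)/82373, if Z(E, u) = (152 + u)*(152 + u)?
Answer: 109561/82373 ≈ 1.3301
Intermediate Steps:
Z(E, u) = (152 + u)²
Z(-218, 179)/82373 = (152 + 179)²/82373 = 331²*(1/82373) = 109561*(1/82373) = 109561/82373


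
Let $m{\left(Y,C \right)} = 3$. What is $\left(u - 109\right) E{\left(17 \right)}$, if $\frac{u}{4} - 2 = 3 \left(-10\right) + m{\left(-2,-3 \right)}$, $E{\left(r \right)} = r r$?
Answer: $-60401$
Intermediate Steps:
$E{\left(r \right)} = r^{2}$
$u = -100$ ($u = 8 + 4 \left(3 \left(-10\right) + 3\right) = 8 + 4 \left(-30 + 3\right) = 8 + 4 \left(-27\right) = 8 - 108 = -100$)
$\left(u - 109\right) E{\left(17 \right)} = \left(-100 - 109\right) 17^{2} = \left(-209\right) 289 = -60401$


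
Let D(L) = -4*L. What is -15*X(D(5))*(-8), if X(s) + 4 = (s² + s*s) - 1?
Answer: 95400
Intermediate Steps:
X(s) = -5 + 2*s² (X(s) = -4 + ((s² + s*s) - 1) = -4 + ((s² + s²) - 1) = -4 + (2*s² - 1) = -4 + (-1 + 2*s²) = -5 + 2*s²)
-15*X(D(5))*(-8) = -15*(-5 + 2*(-4*5)²)*(-8) = -15*(-5 + 2*(-20)²)*(-8) = -15*(-5 + 2*400)*(-8) = -15*(-5 + 800)*(-8) = -15*795*(-8) = -11925*(-8) = 95400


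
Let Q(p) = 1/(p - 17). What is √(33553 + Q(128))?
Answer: 4*√25837914/111 ≈ 183.17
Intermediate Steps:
Q(p) = 1/(-17 + p)
√(33553 + Q(128)) = √(33553 + 1/(-17 + 128)) = √(33553 + 1/111) = √(3724384/111) = 4*√25837914/111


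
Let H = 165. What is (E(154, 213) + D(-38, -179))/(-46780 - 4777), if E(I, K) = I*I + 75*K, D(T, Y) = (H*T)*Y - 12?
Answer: -1162009/51557 ≈ -22.538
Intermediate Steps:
D(T, Y) = -12 + 165*T*Y (D(T, Y) = (165*T)*Y - 12 = 165*T*Y - 12 = -12 + 165*T*Y)
E(I, K) = I**2 + 75*K
(E(154, 213) + D(-38, -179))/(-46780 - 4777) = ((154**2 + 75*213) + (-12 + 165*(-38)*(-179)))/(-46780 - 4777) = ((23716 + 15975) + (-12 + 1122330))/(-51557) = (39691 + 1122318)*(-1/51557) = 1162009*(-1/51557) = -1162009/51557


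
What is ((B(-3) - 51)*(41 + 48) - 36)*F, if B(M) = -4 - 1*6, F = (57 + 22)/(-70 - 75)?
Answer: 86347/29 ≈ 2977.5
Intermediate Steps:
F = -79/145 (F = 79/(-145) = 79*(-1/145) = -79/145 ≈ -0.54483)
B(M) = -10 (B(M) = -4 - 6 = -10)
((B(-3) - 51)*(41 + 48) - 36)*F = ((-10 - 51)*(41 + 48) - 36)*(-79/145) = (-61*89 - 36)*(-79/145) = (-5429 - 36)*(-79/145) = -5465*(-79/145) = 86347/29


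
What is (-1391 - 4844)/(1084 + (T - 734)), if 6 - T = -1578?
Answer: -6235/1934 ≈ -3.2239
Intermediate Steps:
T = 1584 (T = 6 - 1*(-1578) = 6 + 1578 = 1584)
(-1391 - 4844)/(1084 + (T - 734)) = (-1391 - 4844)/(1084 + (1584 - 734)) = -6235/(1084 + 850) = -6235/1934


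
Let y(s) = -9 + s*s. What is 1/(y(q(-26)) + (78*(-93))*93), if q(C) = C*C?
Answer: -1/217655 ≈ -4.5944e-6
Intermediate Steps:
q(C) = C**2
y(s) = -9 + s**2
1/(y(q(-26)) + (78*(-93))*93) = 1/((-9 + ((-26)**2)**2) + (78*(-93))*93) = 1/((-9 + 676**2) - 7254*93) = 1/((-9 + 456976) - 674622) = 1/(456967 - 674622) = 1/(-217655) = -1/217655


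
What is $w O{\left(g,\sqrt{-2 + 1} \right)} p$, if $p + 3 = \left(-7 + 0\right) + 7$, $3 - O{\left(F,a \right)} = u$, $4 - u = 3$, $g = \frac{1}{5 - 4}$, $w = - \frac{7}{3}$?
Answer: $14$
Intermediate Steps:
$w = - \frac{7}{3}$ ($w = \left(-7\right) \frac{1}{3} = - \frac{7}{3} \approx -2.3333$)
$g = 1$ ($g = 1^{-1} = 1$)
$u = 1$ ($u = 4 - 3 = 1$)
$O{\left(F,a \right)} = 2$ ($O{\left(F,a \right)} = 3 - 1 = 2$)
$p = -3$ ($p = -3 + \left(\left(-7 + 0\right) + 7\right) = -3 + \left(-7 + 7\right) = -3 + 0 = -3$)
$w O{\left(g,\sqrt{-2 + 1} \right)} p = \left(- \frac{7}{3}\right) 2 \left(-3\right) = \left(- \frac{14}{3}\right) \left(-3\right) = 14$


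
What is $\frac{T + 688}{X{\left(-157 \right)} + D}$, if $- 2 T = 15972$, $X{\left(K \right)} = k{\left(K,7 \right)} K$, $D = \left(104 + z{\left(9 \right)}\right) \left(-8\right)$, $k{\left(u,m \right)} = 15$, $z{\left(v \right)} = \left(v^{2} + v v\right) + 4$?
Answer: $\frac{7298}{4515} \approx 1.6164$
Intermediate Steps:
$z{\left(v \right)} = 4 + 2 v^{2}$ ($z{\left(v \right)} = \left(v^{2} + v^{2}\right) + 4 = 2 v^{2} + 4 = 4 + 2 v^{2}$)
$D = -2160$ ($D = \left(104 + \left(4 + 2 \cdot 9^{2}\right)\right) \left(-8\right) = \left(104 + \left(4 + 2 \cdot 81\right)\right) \left(-8\right) = \left(104 + \left(4 + 162\right)\right) \left(-8\right) = \left(104 + 166\right) \left(-8\right) = 270 \left(-8\right) = -2160$)
$X{\left(K \right)} = 15 K$
$T = -7986$ ($T = \left(- \frac{1}{2}\right) 15972 = -7986$)
$\frac{T + 688}{X{\left(-157 \right)} + D} = \frac{-7986 + 688}{15 \left(-157\right) - 2160} = - \frac{7298}{-2355 - 2160} = - \frac{7298}{-4515} = \left(-7298\right) \left(- \frac{1}{4515}\right) = \frac{7298}{4515}$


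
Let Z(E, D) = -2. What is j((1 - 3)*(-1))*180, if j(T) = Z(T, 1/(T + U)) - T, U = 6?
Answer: -720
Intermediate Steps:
j(T) = -2 - T
j((1 - 3)*(-1))*180 = (-2 - (1 - 3)*(-1))*180 = (-2 - (-2)*(-1))*180 = (-2 - 1*2)*180 = (-2 - 2)*180 = -4*180 = -720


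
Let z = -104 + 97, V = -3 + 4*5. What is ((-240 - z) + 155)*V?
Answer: -1326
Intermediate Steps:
V = 17 (V = -3 + 20 = 17)
z = -7
((-240 - z) + 155)*V = ((-240 - 1*(-7)) + 155)*17 = ((-240 + 7) + 155)*17 = (-233 + 155)*17 = -78*17 = -1326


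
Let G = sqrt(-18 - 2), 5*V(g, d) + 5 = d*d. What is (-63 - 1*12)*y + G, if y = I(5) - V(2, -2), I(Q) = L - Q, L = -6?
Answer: 810 + 2*I*sqrt(5) ≈ 810.0 + 4.4721*I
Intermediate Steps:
V(g, d) = -1 + d**2/5 (V(g, d) = -1 + (d*d)/5 = -1 + d**2/5)
G = 2*I*sqrt(5) (G = sqrt(-20) = 2*I*sqrt(5) ≈ 4.4721*I)
I(Q) = -6 - Q
y = -54/5 (y = (-6 - 1*5) - (-1 + (1/5)*(-2)**2) = (-6 - 5) - (-1 + (1/5)*4) = -11 - (-1 + 4/5) = -11 - 1*(-1/5) = -11 + 1/5 = -54/5 ≈ -10.800)
(-63 - 1*12)*y + G = (-63 - 1*12)*(-54/5) + 2*I*sqrt(5) = (-63 - 12)*(-54/5) + 2*I*sqrt(5) = -75*(-54/5) + 2*I*sqrt(5) = 810 + 2*I*sqrt(5)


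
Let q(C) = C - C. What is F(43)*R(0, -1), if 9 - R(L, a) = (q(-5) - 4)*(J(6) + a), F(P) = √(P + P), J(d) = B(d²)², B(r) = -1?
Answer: 9*√86 ≈ 83.463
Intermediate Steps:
J(d) = 1 (J(d) = (-1)² = 1)
q(C) = 0
F(P) = √2*√P (F(P) = √(2*P) = √2*√P)
R(L, a) = 13 + 4*a (R(L, a) = 9 - (0 - 4)*(1 + a) = 9 - (-4)*(1 + a) = 9 - (-4 - 4*a) = 9 + (4 + 4*a) = 13 + 4*a)
F(43)*R(0, -1) = (√2*√43)*(13 + 4*(-1)) = √86*(13 - 4) = √86*9 = 9*√86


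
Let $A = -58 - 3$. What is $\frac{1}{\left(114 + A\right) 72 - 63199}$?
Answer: $- \frac{1}{59383} \approx -1.684 \cdot 10^{-5}$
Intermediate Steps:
$A = -61$ ($A = -58 + \left(-6 + 3\right) = -58 - 3 = -61$)
$\frac{1}{\left(114 + A\right) 72 - 63199} = \frac{1}{\left(114 - 61\right) 72 - 63199} = \frac{1}{53 \cdot 72 - 63199} = \frac{1}{3816 - 63199} = \frac{1}{-59383} = - \frac{1}{59383}$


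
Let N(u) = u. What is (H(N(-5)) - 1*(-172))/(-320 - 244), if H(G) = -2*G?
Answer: -91/282 ≈ -0.32269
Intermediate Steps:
(H(N(-5)) - 1*(-172))/(-320 - 244) = (-2*(-5) - 1*(-172))/(-320 - 244) = (10 + 172)/(-564) = 182*(-1/564) = -91/282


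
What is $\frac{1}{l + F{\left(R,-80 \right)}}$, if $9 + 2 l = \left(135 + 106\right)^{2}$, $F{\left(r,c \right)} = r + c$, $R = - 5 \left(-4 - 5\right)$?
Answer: $\frac{1}{29001} \approx 3.4482 \cdot 10^{-5}$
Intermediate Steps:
$R = 45$ ($R = \left(-5\right) \left(-9\right) = 45$)
$F{\left(r,c \right)} = c + r$
$l = 29036$ ($l = - \frac{9}{2} + \frac{\left(135 + 106\right)^{2}}{2} = - \frac{9}{2} + \frac{241^{2}}{2} = - \frac{9}{2} + \frac{1}{2} \cdot 58081 = - \frac{9}{2} + \frac{58081}{2} = 29036$)
$\frac{1}{l + F{\left(R,-80 \right)}} = \frac{1}{29036 + \left(-80 + 45\right)} = \frac{1}{29036 - 35} = \frac{1}{29001}$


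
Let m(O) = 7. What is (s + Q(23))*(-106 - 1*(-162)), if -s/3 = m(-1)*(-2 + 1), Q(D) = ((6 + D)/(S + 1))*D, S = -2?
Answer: -36176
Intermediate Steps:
Q(D) = D*(-6 - D) (Q(D) = ((6 + D)/(-2 + 1))*D = ((6 + D)/(-1))*D = ((6 + D)*(-1))*D = (-6 - D)*D = D*(-6 - D))
s = 21 (s = -21*(-2 + 1) = -21*(-1) = -3*(-7) = 21)
(s + Q(23))*(-106 - 1*(-162)) = (21 - 1*23*(6 + 23))*(-106 - 1*(-162)) = (21 - 1*23*29)*(-106 + 162) = (21 - 667)*56 = -646*56 = -36176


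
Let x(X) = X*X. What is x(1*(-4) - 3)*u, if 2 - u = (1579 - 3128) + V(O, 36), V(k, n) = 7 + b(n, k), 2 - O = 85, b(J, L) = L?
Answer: 79723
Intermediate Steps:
O = -83 (O = 2 - 1*85 = 2 - 85 = -83)
V(k, n) = 7 + k
x(X) = X²
u = 1627 (u = 2 - ((1579 - 3128) + (7 - 83)) = 2 - (-1549 - 76) = 2 - 1*(-1625) = 2 + 1625 = 1627)
x(1*(-4) - 3)*u = (1*(-4) - 3)²*1627 = (-4 - 3)²*1627 = (-7)²*1627 = 49*1627 = 79723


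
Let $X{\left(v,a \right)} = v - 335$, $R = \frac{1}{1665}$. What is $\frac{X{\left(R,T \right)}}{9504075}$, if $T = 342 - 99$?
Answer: $- \frac{79682}{2260612125} \approx -3.5248 \cdot 10^{-5}$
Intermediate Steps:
$R = \frac{1}{1665} \approx 0.0006006$
$T = 243$
$X{\left(v,a \right)} = -335 + v$
$\frac{X{\left(R,T \right)}}{9504075} = \frac{-335 + \frac{1}{1665}}{9504075} = \left(- \frac{557774}{1665}\right) \frac{1}{9504075} = - \frac{79682}{2260612125}$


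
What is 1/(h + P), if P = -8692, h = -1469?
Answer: -1/10161 ≈ -9.8416e-5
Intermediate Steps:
1/(h + P) = 1/(-1469 - 8692) = 1/(-10161) = -1/10161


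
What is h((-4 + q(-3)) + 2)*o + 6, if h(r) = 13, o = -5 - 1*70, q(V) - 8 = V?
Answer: -969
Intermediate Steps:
q(V) = 8 + V
o = -75 (o = -5 - 70 = -75)
h((-4 + q(-3)) + 2)*o + 6 = 13*(-75) + 6 = -975 + 6 = -969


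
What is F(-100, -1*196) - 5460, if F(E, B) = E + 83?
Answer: -5477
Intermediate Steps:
F(E, B) = 83 + E
F(-100, -1*196) - 5460 = (83 - 100) - 5460 = -17 - 5460 = -5477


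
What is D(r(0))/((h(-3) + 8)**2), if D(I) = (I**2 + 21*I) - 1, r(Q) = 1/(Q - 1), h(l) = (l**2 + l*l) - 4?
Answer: -21/484 ≈ -0.043388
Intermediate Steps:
h(l) = -4 + 2*l**2 (h(l) = (l**2 + l**2) - 4 = 2*l**2 - 4 = -4 + 2*l**2)
r(Q) = 1/(-1 + Q)
D(I) = -1 + I**2 + 21*I
D(r(0))/((h(-3) + 8)**2) = (-1 + (1/(-1 + 0))**2 + 21/(-1 + 0))/(((-4 + 2*(-3)**2) + 8)**2) = (-1 + (1/(-1))**2 + 21/(-1))/(((-4 + 2*9) + 8)**2) = (-1 + (-1)**2 + 21*(-1))/(((-4 + 18) + 8)**2) = (-1 + 1 - 21)/((14 + 8)**2) = -21/(22**2) = -21/484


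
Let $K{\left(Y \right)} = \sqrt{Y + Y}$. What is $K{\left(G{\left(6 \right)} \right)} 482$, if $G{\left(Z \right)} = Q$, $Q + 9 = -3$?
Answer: $964 i \sqrt{6} \approx 2361.3 i$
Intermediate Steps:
$Q = -12$ ($Q = -9 - 3 = -12$)
$G{\left(Z \right)} = -12$
$K{\left(Y \right)} = \sqrt{2} \sqrt{Y}$ ($K{\left(Y \right)} = \sqrt{2 Y} = \sqrt{2} \sqrt{Y}$)
$K{\left(G{\left(6 \right)} \right)} 482 = \sqrt{2} \sqrt{-12} \cdot 482 = \sqrt{2} \cdot 2 i \sqrt{3} \cdot 482 = 2 i \sqrt{6} \cdot 482 = 964 i \sqrt{6}$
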